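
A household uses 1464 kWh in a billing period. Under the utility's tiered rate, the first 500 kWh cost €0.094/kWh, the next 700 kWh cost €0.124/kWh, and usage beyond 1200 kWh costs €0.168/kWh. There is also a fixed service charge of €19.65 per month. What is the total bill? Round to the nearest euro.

€198

First 500 kWh × €0.094 = €47.00
Next 700 kWh × €0.124 = €86.80
Remaining 264 kWh × €0.168 = €44.35
Energy charge = €178.15; + service €19.65 = €197.80 ≈ €198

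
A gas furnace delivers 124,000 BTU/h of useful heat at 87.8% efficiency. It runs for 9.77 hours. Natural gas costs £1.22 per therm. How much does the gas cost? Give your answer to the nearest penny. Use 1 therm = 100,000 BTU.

£16.83

Heat delivered = 124,000 BTU/h × 9.77 h = 1,211,480 BTU
Gas input = 1,211,480 / 0.878 = 1,379,818 BTU
= 1,379,818 / 100,000 = 13.8 therm
Cost = 13.8 × £1.22/therm = £16.83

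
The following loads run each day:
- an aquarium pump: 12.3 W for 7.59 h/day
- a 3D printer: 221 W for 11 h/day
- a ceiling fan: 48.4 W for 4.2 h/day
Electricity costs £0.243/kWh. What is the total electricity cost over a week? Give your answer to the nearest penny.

aquarium pump: 12.3 W × 7.59 h × 7 d = 653 Wh = 0.6535 kWh
3D printer: 221 W × 11 h × 7 d = 17,017 Wh = 17.02 kWh
ceiling fan: 48.4 W × 4.2 h × 7 d = 1,423 Wh = 1.423 kWh
Total energy = 0.6535 + 17.02 + 1.423 = 19.09 kWh
Cost = 19.09 kWh × £0.243 = £4.64

£4.64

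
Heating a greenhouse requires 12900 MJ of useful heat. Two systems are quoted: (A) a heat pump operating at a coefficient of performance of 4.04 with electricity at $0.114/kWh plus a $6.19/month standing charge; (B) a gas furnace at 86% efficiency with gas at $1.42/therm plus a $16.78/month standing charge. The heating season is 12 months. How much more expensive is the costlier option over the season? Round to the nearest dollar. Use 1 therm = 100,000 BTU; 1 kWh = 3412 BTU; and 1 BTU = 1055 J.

Heat load = 12900 MJ = 12,900,000,000 J / 1055 = 12,227,488 BTU
Gas: input = 12,227,488 / 0.86 = 14,218,009 BTU = 142.2 therm → 142.2 × $1.42 = $201.90; + 12 × $16.78 standing = $403.26
Heat pump: 12,227,488 BTU / 3412 = 3,584 kWh heat; / 4.04 = 887 kWh in → × $0.114 = $101.12; + 12 × $6.19 standing = $175.40
Difference = |$403.26 − $175.40| = $227.85 ≈ $228

$228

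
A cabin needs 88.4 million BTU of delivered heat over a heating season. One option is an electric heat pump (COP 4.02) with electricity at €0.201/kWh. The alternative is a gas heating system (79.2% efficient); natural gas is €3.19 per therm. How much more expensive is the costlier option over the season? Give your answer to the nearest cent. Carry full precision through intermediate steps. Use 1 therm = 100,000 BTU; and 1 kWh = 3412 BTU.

€2265.13

Heat load = 88.4 × 10⁶ BTU = 88,400,000 BTU
Gas: input = 88,400,000 / 0.792 = 111,616,162 BTU = 1,116 therm → 1,116 × €3.19 = €3,560.56
Heat pump: 88,400,000 BTU / 3412 = 25,910 kWh heat; / 4.02 = 6,445 kWh in → × €0.201 = €1,295.43
Difference = |€3,560.56 − €1,295.43| = €2,265.13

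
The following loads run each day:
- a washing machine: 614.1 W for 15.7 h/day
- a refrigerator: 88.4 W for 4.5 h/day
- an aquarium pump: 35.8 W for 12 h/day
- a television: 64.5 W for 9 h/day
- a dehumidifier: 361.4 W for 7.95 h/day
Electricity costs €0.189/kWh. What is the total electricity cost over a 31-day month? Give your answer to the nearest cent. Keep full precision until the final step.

washing machine: 614.1 W × 15.7 h × 31 d = 298,882 Wh = 298.9 kWh
refrigerator: 88.4 W × 4.5 h × 31 d = 12,332 Wh = 12.33 kWh
aquarium pump: 35.8 W × 12 h × 31 d = 13,318 Wh = 13.32 kWh
television: 64.5 W × 9 h × 31 d = 17,996 Wh = 18 kWh
dehumidifier: 361.4 W × 7.95 h × 31 d = 89,067 Wh = 89.07 kWh
Total energy = 298.9 + 12.33 + 13.32 + 18 + 89.07 = 431.6 kWh
Cost = 431.6 kWh × €0.189 = €81.57

€81.57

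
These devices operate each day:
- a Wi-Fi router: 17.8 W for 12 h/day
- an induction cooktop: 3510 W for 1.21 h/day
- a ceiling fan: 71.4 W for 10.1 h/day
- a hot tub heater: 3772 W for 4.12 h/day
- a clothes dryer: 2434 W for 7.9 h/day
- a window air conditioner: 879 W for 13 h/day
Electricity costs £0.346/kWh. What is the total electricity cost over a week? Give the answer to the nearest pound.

£124

Wi-Fi router: 17.8 W × 12 h × 7 d = 1,495 Wh = 1.495 kWh
induction cooktop: 3510 W × 1.21 h × 7 d = 29,730 Wh = 29.73 kWh
ceiling fan: 71.4 W × 10.1 h × 7 d = 5,048 Wh = 5.048 kWh
hot tub heater: 3772 W × 4.12 h × 7 d = 108,784 Wh = 108.8 kWh
clothes dryer: 2434 W × 7.9 h × 7 d = 134,600 Wh = 134.6 kWh
window air conditioner: 879 W × 13 h × 7 d = 79,989 Wh = 79.99 kWh
Total energy = 1.495 + 29.73 + 5.048 + 108.8 + 134.6 + 79.99 = 359.6 kWh
Cost = 359.6 kWh × £0.346 = £124.44 ≈ £124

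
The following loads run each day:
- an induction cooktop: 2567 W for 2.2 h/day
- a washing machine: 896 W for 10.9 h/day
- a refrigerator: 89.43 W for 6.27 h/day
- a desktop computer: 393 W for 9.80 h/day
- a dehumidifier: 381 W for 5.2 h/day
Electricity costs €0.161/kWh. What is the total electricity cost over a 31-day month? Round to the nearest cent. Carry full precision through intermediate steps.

€108.84

induction cooktop: 2567 W × 2.2 h × 31 d = 175,069 Wh = 175.1 kWh
washing machine: 896 W × 10.9 h × 31 d = 302,758 Wh = 302.8 kWh
refrigerator: 89.43 W × 6.27 h × 31 d = 17,383 Wh = 17.38 kWh
desktop computer: 393 W × 9.80 h × 31 d = 119,393 Wh = 119.4 kWh
dehumidifier: 381 W × 5.2 h × 31 d = 61,417 Wh = 61.42 kWh
Total energy = 175.1 + 302.8 + 17.38 + 119.4 + 61.42 = 676 kWh
Cost = 676 kWh × €0.161 = €108.84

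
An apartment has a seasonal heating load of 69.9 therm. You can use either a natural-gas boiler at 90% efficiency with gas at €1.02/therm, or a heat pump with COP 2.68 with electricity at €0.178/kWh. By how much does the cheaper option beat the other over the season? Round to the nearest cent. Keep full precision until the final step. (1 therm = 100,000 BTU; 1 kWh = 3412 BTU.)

Heat load = 69.9 therm × 100,000 = 6,990,000 BTU
Gas: input = 6,990,000 / 0.90 = 7,766,667 BTU = 77.67 therm → 77.67 × €1.02 = €79.22
Heat pump: 6,990,000 BTU / 3412 = 2,049 kWh heat; / 2.68 = 764.4 kWh in → × €0.178 = €136.07
Difference = |€79.22 − €136.07| = €56.85

€56.85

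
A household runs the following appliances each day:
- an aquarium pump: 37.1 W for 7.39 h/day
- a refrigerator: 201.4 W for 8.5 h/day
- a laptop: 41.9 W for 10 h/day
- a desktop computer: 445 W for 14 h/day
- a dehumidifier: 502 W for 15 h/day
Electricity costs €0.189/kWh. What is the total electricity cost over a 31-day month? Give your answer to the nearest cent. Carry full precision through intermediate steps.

€94.71

aquarium pump: 37.1 W × 7.39 h × 31 d = 8,499 Wh = 8.499 kWh
refrigerator: 201.4 W × 8.5 h × 31 d = 53,069 Wh = 53.07 kWh
laptop: 41.9 W × 10 h × 31 d = 12,989 Wh = 12.99 kWh
desktop computer: 445 W × 14 h × 31 d = 193,130 Wh = 193.1 kWh
dehumidifier: 502 W × 15 h × 31 d = 233,430 Wh = 233.4 kWh
Total energy = 8.499 + 53.07 + 12.99 + 193.1 + 233.4 = 501.1 kWh
Cost = 501.1 kWh × €0.189 = €94.71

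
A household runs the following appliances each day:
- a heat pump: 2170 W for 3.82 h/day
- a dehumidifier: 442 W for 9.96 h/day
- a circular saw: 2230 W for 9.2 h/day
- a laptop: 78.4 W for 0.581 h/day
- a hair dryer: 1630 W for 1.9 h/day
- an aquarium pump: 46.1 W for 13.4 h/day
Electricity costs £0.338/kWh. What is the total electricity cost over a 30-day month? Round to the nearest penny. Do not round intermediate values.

£374.86

heat pump: 2170 W × 3.82 h × 30 d = 248,682 Wh = 248.7 kWh
dehumidifier: 442 W × 9.96 h × 30 d = 132,070 Wh = 132.1 kWh
circular saw: 2230 W × 9.2 h × 30 d = 615,480 Wh = 615.5 kWh
laptop: 78.4 W × 0.581 h × 30 d = 1,367 Wh = 1.367 kWh
hair dryer: 1630 W × 1.9 h × 30 d = 92,910 Wh = 92.91 kWh
aquarium pump: 46.1 W × 13.4 h × 30 d = 18,532 Wh = 18.53 kWh
Total energy = 248.7 + 132.1 + 615.5 + 1.367 + 92.91 + 18.53 = 1,109 kWh
Cost = 1,109 kWh × £0.338 = £374.86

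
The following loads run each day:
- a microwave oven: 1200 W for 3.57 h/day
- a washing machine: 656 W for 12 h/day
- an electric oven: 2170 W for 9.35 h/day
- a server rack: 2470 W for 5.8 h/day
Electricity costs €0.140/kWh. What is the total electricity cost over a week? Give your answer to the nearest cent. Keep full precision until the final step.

microwave oven: 1200 W × 3.57 h × 7 d = 29,988 Wh = 29.99 kWh
washing machine: 656 W × 12 h × 7 d = 55,104 Wh = 55.1 kWh
electric oven: 2170 W × 9.35 h × 7 d = 142,026 Wh = 142 kWh
server rack: 2470 W × 5.8 h × 7 d = 100,282 Wh = 100.3 kWh
Total energy = 29.99 + 55.1 + 142 + 100.3 = 327.4 kWh
Cost = 327.4 kWh × €0.140 = €45.84

€45.84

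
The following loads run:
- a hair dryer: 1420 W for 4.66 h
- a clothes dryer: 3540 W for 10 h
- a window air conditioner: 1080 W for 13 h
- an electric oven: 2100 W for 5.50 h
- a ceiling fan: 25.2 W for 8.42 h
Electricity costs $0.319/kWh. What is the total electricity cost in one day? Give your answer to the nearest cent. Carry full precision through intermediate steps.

hair dryer: 1420 W × 4.66 h = 6,617 Wh = 6.617 kWh
clothes dryer: 3540 W × 10 h = 35,400 Wh = 35.4 kWh
window air conditioner: 1080 W × 13 h = 14,040 Wh = 14.04 kWh
electric oven: 2100 W × 5.50 h = 11,550 Wh = 11.55 kWh
ceiling fan: 25.2 W × 8.42 h = 212 Wh = 0.2122 kWh
Total energy = 6.617 + 35.4 + 14.04 + 11.55 + 0.2122 = 67.82 kWh
Cost = 67.82 kWh × $0.319 = $21.63

$21.63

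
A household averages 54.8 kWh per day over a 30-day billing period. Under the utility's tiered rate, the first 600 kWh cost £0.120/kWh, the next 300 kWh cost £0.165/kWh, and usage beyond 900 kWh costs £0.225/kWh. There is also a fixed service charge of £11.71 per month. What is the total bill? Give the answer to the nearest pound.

£301

Usage = 54.8 kWh/day × 30 days = 1644 kWh
First 600 kWh × £0.120 = £72.00
Next 300 kWh × £0.165 = £49.50
Remaining 744 kWh × £0.225 = £167.40
Energy charge = £288.90; + service £11.71 = £300.61 ≈ £301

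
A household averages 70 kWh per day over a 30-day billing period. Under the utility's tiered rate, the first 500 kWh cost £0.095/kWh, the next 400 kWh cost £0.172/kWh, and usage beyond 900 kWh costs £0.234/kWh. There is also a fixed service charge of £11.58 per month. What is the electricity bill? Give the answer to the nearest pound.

Usage = 70 kWh/day × 30 days = 2100 kWh
First 500 kWh × £0.095 = £47.50
Next 400 kWh × £0.172 = £68.80
Remaining 1200 kWh × £0.234 = £280.80
Energy charge = £397.10; + service £11.58 = £408.68 ≈ £409

£409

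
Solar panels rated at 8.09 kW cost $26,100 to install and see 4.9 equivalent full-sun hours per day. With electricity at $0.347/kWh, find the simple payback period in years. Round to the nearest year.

5 years

Daily generation = 8.09 kW × 4.9 h = 39.64 kWh
Annual generation = 39.64 × 365 = 14469 kWh
Annual savings = 14469 × $0.347 = $5,020.73
Payback = $26,100 / $5,020.73 = 5.2 years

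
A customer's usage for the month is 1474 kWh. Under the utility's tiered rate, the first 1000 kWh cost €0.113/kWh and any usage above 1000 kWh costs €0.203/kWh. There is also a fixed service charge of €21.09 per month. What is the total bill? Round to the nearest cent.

First 1000 kWh × €0.113 = €113.00
Remaining 474 kWh × €0.203 = €96.22
Energy charge = €209.22; + service €21.09 = €230.31

€230.31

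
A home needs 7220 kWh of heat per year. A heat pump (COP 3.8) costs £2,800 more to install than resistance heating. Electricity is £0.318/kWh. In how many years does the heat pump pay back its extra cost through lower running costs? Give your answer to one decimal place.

Resistance: 7220 kWh × £0.318 = £2,295.96/yr
Heat pump: 7220 / 3.8 = 1900 kWh in → × £0.318 = £604.20/yr
Annual savings = £1,691.76
Payback = £2,800 / £1,691.76 = 1.66 years

1.7 years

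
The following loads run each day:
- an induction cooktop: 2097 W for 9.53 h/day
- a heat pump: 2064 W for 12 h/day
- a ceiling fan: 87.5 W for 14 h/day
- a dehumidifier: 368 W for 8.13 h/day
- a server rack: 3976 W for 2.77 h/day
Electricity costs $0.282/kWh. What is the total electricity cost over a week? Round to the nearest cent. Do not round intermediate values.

$118.41

induction cooktop: 2097 W × 9.53 h × 7 d = 139,891 Wh = 139.9 kWh
heat pump: 2064 W × 12 h × 7 d = 173,376 Wh = 173.4 kWh
ceiling fan: 87.5 W × 14 h × 7 d = 8,575 Wh = 8.575 kWh
dehumidifier: 368 W × 8.13 h × 7 d = 20,943 Wh = 20.94 kWh
server rack: 3976 W × 2.77 h × 7 d = 77,095 Wh = 77.09 kWh
Total energy = 139.9 + 173.4 + 8.575 + 20.94 + 77.09 = 419.9 kWh
Cost = 419.9 kWh × $0.282 = $118.41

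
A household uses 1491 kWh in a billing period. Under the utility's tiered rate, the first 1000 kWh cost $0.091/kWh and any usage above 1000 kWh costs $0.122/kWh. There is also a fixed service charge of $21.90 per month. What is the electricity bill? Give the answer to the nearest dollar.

$173

First 1000 kWh × $0.091 = $91.00
Remaining 491 kWh × $0.122 = $59.90
Energy charge = $150.90; + service $21.90 = $172.80 ≈ $173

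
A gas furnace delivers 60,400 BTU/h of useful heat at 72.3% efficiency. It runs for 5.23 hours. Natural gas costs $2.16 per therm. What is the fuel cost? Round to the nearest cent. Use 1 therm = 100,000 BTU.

$9.44

Heat delivered = 60,400 BTU/h × 5.23 h = 315,892 BTU
Gas input = 315,892 / 0.723 = 436,918 BTU
= 436,918 / 100,000 = 4.369 therm
Cost = 4.369 × $2.16/therm = $9.44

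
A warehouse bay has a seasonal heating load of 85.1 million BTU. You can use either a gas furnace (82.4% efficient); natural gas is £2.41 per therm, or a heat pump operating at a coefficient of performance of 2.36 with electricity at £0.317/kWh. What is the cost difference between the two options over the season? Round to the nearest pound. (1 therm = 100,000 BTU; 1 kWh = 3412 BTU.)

£861

Heat load = 85.1 × 10⁶ BTU = 85,100,000 BTU
Gas: input = 85,100,000 / 0.824 = 103,276,699 BTU = 1,033 therm → 1,033 × £2.41 = £2,488.97
Heat pump: 85,100,000 BTU / 3412 = 24,940 kWh heat; / 2.36 = 10,570 kWh in → × £0.317 = £3,350.18
Difference = |£2,488.97 − £3,350.18| = £861.21 ≈ £861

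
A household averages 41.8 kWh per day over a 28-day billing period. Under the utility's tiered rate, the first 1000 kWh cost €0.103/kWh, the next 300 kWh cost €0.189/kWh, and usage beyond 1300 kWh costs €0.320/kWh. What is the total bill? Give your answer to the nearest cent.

Usage = 41.8 kWh/day × 28 days = 1170.4 kWh
First 1000 kWh × €0.103 = €103.00
Next 170.4 kWh × €0.189 = €32.21
Remaining tier: 0 kWh (not reached)
Total = €135.21

€135.21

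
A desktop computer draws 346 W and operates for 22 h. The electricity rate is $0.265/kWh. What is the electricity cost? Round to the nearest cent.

$2.02

Energy = 346 W × 22 h = 7,612 Wh = 7.612 kWh
Cost = 7.612 kWh × $0.265/kWh = $2.02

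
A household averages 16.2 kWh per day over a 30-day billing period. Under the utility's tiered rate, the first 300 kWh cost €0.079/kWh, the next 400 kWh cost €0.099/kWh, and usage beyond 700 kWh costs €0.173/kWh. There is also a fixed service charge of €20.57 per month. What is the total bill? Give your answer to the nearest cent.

Usage = 16.2 kWh/day × 30 days = 486 kWh
First 300 kWh × €0.079 = €23.70
Next 186 kWh × €0.099 = €18.41
Remaining tier: 0 kWh (not reached)
Energy charge = €42.11; + service €20.57 = €62.68

€62.68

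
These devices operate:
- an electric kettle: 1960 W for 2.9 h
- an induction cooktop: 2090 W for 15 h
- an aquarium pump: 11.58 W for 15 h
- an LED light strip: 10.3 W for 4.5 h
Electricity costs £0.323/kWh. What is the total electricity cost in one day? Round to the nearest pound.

£12

electric kettle: 1960 W × 2.9 h = 5,684 Wh = 5.684 kWh
induction cooktop: 2090 W × 15 h = 31,350 Wh = 31.35 kWh
aquarium pump: 11.58 W × 15 h = 174 Wh = 0.1737 kWh
LED light strip: 10.3 W × 4.5 h = 46 Wh = 0.04635 kWh
Total energy = 5.684 + 31.35 + 0.1737 + 0.04635 = 37.25 kWh
Cost = 37.25 kWh × £0.323 = £12.03 ≈ £12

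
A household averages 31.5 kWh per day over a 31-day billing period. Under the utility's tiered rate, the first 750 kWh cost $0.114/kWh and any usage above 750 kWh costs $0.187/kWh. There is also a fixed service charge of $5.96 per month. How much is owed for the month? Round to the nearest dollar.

$134

Usage = 31.5 kWh/day × 31 days = 976.5 kWh
First 750 kWh × $0.114 = $85.50
Remaining 226.5 kWh × $0.187 = $42.36
Energy charge = $127.86; + service $5.96 = $133.82 ≈ $134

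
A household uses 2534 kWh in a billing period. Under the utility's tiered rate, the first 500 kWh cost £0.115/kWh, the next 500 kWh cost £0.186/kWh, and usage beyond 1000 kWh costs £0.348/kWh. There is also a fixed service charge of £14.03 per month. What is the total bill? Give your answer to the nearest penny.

£698.36

First 500 kWh × £0.115 = £57.50
Next 500 kWh × £0.186 = £93.00
Remaining 1534 kWh × £0.348 = £533.83
Energy charge = £684.33; + service £14.03 = £698.36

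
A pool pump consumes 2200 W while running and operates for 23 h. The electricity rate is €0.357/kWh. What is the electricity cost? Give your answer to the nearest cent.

€18.06

Energy = 2200 W × 23 h = 50,600 Wh = 50.6 kWh
Cost = 50.6 kWh × €0.357/kWh = €18.06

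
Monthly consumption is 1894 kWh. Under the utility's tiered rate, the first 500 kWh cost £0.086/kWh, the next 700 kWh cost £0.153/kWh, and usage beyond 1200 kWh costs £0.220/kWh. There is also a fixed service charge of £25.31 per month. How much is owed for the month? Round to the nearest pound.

£328

First 500 kWh × £0.086 = £43.00
Next 700 kWh × £0.153 = £107.10
Remaining 694 kWh × £0.220 = £152.68
Energy charge = £302.78; + service £25.31 = £328.09 ≈ £328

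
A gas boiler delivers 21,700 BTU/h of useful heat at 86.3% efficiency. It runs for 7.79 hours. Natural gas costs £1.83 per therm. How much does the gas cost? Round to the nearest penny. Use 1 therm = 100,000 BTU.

Heat delivered = 21,700 BTU/h × 7.79 h = 169,043 BTU
Gas input = 169,043 / 0.863 = 195,878 BTU
= 195,878 / 100,000 = 1.959 therm
Cost = 1.959 × £1.83/therm = £3.58

£3.58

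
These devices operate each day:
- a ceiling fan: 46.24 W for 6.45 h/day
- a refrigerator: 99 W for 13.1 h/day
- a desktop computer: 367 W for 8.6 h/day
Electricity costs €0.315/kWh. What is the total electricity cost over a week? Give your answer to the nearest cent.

ceiling fan: 46.24 W × 6.45 h × 7 d = 2,088 Wh = 2.088 kWh
refrigerator: 99 W × 13.1 h × 7 d = 9,078 Wh = 9.078 kWh
desktop computer: 367 W × 8.6 h × 7 d = 22,093 Wh = 22.09 kWh
Total energy = 2.088 + 9.078 + 22.09 = 33.26 kWh
Cost = 33.26 kWh × €0.315 = €10.48

€10.48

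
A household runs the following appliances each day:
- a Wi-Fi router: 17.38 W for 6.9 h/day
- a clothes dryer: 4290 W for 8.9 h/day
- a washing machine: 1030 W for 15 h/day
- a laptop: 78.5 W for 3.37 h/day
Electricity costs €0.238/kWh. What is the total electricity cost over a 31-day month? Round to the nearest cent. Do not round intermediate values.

€398.53

Wi-Fi router: 17.38 W × 6.9 h × 31 d = 3,718 Wh = 3.718 kWh
clothes dryer: 4290 W × 8.9 h × 31 d = 1,183,611 Wh = 1,184 kWh
washing machine: 1030 W × 15 h × 31 d = 478,950 Wh = 478.9 kWh
laptop: 78.5 W × 3.37 h × 31 d = 8,201 Wh = 8.201 kWh
Total energy = 3.718 + 1,184 + 478.9 + 8.201 = 1,674 kWh
Cost = 1,674 kWh × €0.238 = €398.53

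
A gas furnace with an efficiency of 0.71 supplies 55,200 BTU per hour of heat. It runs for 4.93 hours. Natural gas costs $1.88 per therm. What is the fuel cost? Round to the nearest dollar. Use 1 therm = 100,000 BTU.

Heat delivered = 55,200 BTU/h × 4.93 h = 272,136 BTU
Gas input = 272,136 / 0.71 = 383,290 BTU
= 383,290 / 100,000 = 3.833 therm
Cost = 3.833 × $1.88/therm = $7.21 ≈ $7

$7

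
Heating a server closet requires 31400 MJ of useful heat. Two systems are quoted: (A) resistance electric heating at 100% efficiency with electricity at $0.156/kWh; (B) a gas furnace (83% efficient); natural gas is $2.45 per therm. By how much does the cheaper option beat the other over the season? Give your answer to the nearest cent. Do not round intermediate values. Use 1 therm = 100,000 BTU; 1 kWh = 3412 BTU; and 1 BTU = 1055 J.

Heat load = 31400 MJ = 31,400,000,000 J / 1055 = 29,763,033 BTU
Gas: input = 29,763,033 / 0.83 = 35,859,076 BTU = 358.6 therm → 358.6 × $2.45 = $878.55
Electric: 29,763,033 BTU / 3412 = 8,723 kWh → × $0.156 = $1,360.80
Difference = |$878.55 − $1,360.80| = $482.25

$482.25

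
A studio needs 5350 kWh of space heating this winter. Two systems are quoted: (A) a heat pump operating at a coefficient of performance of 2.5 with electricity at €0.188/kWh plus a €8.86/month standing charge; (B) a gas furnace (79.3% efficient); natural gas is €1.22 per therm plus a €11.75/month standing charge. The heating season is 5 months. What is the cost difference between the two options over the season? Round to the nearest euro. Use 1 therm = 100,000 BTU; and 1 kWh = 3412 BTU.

Heat load = 5350 kWh × 3412 = 18,254,200 BTU
Gas: input = 18,254,200 / 0.793 = 23,019,168 BTU = 230.2 therm → 230.2 × €1.22 = €280.83; + 5 × €11.75 standing = €339.58
Heat pump: 18,254,200 BTU / 3412 = 5,350 kWh heat; / 2.5 = 2,140 kWh in → × €0.188 = €402.32; + 5 × €8.86 standing = €446.62
Difference = |€339.58 − €446.62| = €107.04 ≈ €107

€107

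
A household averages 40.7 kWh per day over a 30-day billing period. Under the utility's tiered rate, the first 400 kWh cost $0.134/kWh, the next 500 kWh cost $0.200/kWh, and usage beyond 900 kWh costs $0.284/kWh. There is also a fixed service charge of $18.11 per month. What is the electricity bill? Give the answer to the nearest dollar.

$263

Usage = 40.7 kWh/day × 30 days = 1221 kWh
First 400 kWh × $0.134 = $53.60
Next 500 kWh × $0.200 = $100.00
Remaining 321 kWh × $0.284 = $91.16
Energy charge = $244.76; + service $18.11 = $262.87 ≈ $263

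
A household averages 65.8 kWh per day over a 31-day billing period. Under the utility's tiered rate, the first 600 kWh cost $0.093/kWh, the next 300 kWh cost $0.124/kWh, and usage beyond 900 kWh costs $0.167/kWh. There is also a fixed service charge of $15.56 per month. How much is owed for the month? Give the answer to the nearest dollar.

Usage = 65.8 kWh/day × 31 days = 2039.8 kWh
First 600 kWh × $0.093 = $55.80
Next 300 kWh × $0.124 = $37.20
Remaining 1139.8 kWh × $0.167 = $190.35
Energy charge = $283.35; + service $15.56 = $298.91 ≈ $299

$299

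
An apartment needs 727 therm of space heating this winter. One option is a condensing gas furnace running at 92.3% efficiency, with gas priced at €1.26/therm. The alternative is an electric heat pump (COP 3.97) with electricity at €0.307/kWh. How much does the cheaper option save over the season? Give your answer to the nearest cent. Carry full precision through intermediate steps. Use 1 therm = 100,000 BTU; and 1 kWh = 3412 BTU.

€655.24

Heat load = 727 therm × 100,000 = 72,700,000 BTU
Gas: input = 72,700,000 / 0.923 = 78,764,897 BTU = 787.6 therm → 787.6 × €1.26 = €992.44
Heat pump: 72,700,000 BTU / 3412 = 21,310 kWh heat; / 3.97 = 5,367 kWh in → × €0.307 = €1,647.68
Difference = |€992.44 − €1,647.68| = €655.24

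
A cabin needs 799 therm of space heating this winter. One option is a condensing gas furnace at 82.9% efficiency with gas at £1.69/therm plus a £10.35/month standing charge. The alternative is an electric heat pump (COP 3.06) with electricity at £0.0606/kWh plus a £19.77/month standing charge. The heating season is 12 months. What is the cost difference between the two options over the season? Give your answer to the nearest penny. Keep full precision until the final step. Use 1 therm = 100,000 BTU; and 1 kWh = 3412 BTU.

£1052.05

Heat load = 799 therm × 100,000 = 79,900,000 BTU
Gas: input = 79,900,000 / 0.829 = 96,381,182 BTU = 963.8 therm → 963.8 × £1.69 = £1,628.84; + 12 × £10.35 standing = £1,753.04
Heat pump: 79,900,000 BTU / 3412 = 23,420 kWh heat; / 3.06 = 7,653 kWh in → × £0.0606 = £463.76; + 12 × £19.77 standing = £701.00
Difference = |£1,753.04 − £701.00| = £1,052.05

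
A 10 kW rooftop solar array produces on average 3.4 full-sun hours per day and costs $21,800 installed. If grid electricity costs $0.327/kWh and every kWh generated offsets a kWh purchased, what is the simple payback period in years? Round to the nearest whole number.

Daily generation = 10 kW × 3.4 h = 34 kWh
Annual generation = 34 × 365 = 12410 kWh
Annual savings = 12410 × $0.327 = $4,058.07
Payback = $21,800 / $4,058.07 = 5.37 years

5 years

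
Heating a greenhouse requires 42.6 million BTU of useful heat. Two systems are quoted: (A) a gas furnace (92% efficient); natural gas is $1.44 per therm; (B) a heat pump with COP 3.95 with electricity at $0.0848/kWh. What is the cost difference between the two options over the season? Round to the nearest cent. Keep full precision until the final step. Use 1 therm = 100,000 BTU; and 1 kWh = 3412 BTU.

Heat load = 42.6 × 10⁶ BTU = 42,600,000 BTU
Gas: input = 42,600,000 / 0.92 = 46,304,348 BTU = 463 therm → 463 × $1.44 = $666.78
Heat pump: 42,600,000 BTU / 3412 = 12,490 kWh heat; / 3.95 = 3,161 kWh in → × $0.0848 = $268.04
Difference = |$666.78 − $268.04| = $398.74

$398.74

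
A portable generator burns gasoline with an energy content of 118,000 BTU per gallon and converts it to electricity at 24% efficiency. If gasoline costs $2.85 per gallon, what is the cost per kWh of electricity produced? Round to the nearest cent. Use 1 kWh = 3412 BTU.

Electrical output per gallon = 118,000 BTU × 0.24 / 3412 BTU/kWh = 8.3 kWh
Cost per kWh = $2.85 / 8.3 kWh = $0.343

$0.34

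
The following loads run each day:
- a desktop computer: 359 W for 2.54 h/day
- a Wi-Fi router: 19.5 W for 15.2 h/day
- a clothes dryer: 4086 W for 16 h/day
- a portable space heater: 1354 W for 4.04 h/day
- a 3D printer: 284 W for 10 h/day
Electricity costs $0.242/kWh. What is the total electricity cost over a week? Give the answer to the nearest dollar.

desktop computer: 359 W × 2.54 h × 7 d = 6,383 Wh = 6.383 kWh
Wi-Fi router: 19.5 W × 15.2 h × 7 d = 2,075 Wh = 2.075 kWh
clothes dryer: 4086 W × 16 h × 7 d = 457,632 Wh = 457.6 kWh
portable space heater: 1354 W × 4.04 h × 7 d = 38,291 Wh = 38.29 kWh
3D printer: 284 W × 10 h × 7 d = 19,880 Wh = 19.88 kWh
Total energy = 6.383 + 2.075 + 457.6 + 38.29 + 19.88 = 524.3 kWh
Cost = 524.3 kWh × $0.242 = $126.87 ≈ $127

$127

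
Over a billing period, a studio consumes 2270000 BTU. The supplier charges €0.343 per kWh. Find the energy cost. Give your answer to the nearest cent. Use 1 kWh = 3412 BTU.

2270000 BTU × (0.00029308 kWh/BTU) = 665.3 kWh
Cost = 665.3 kWh × €0.343/kWh = €228.20

€228.20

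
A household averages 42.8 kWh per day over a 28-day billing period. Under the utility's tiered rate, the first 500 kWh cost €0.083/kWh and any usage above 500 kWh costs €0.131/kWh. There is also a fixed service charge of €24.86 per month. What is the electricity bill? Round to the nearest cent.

€157.85

Usage = 42.8 kWh/day × 28 days = 1198.4 kWh
First 500 kWh × €0.083 = €41.50
Remaining 698.4 kWh × €0.131 = €91.49
Energy charge = €132.99; + service €24.86 = €157.85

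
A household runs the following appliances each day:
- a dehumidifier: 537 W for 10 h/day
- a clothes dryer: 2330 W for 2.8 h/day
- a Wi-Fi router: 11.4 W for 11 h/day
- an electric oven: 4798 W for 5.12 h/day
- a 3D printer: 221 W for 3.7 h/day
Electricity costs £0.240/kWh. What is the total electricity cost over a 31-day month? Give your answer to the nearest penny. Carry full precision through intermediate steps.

dehumidifier: 537 W × 10 h × 31 d = 166,470 Wh = 166.5 kWh
clothes dryer: 2330 W × 2.8 h × 31 d = 202,244 Wh = 202.2 kWh
Wi-Fi router: 11.4 W × 11 h × 31 d = 3,887 Wh = 3.887 kWh
electric oven: 4798 W × 5.12 h × 31 d = 761,539 Wh = 761.5 kWh
3D printer: 221 W × 3.7 h × 31 d = 25,349 Wh = 25.35 kWh
Total energy = 166.5 + 202.2 + 3.887 + 761.5 + 25.35 = 1,159 kWh
Cost = 1,159 kWh × £0.240 = £278.28

£278.28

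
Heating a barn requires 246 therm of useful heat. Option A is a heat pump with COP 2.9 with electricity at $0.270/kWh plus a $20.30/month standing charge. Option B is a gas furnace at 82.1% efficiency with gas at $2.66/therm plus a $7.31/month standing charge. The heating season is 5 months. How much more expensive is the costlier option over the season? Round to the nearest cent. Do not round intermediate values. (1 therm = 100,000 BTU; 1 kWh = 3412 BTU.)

$60.82

Heat load = 246 therm × 100,000 = 24,600,000 BTU
Gas: input = 24,600,000 / 0.821 = 29,963,459 BTU = 299.6 therm → 299.6 × $2.66 = $797.03; + 5 × $7.31 standing = $833.58
Heat pump: 24,600,000 BTU / 3412 = 7,210 kWh heat; / 2.9 = 2,486 kWh in → × $0.270 = $671.26; + 5 × $20.30 standing = $772.76
Difference = |$833.58 − $772.76| = $60.82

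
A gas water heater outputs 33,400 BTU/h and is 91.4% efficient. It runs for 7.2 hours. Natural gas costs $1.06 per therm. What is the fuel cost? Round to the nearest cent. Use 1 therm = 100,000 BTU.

Heat delivered = 33,400 BTU/h × 7.2 h = 240,480 BTU
Gas input = 240,480 / 0.914 = 263,107 BTU
= 263,107 / 100,000 = 2.631 therm
Cost = 2.631 × $1.06/therm = $2.79

$2.79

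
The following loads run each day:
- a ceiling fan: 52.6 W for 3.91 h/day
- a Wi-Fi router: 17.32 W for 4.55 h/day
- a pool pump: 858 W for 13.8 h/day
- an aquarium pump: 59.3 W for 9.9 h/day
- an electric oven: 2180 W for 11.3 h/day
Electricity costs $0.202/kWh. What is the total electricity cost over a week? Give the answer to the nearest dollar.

ceiling fan: 52.6 W × 3.91 h × 7 d = 1,440 Wh = 1.44 kWh
Wi-Fi router: 17.32 W × 4.55 h × 7 d = 552 Wh = 0.5516 kWh
pool pump: 858 W × 13.8 h × 7 d = 82,883 Wh = 82.88 kWh
aquarium pump: 59.3 W × 9.9 h × 7 d = 4,109 Wh = 4.109 kWh
electric oven: 2180 W × 11.3 h × 7 d = 172,438 Wh = 172.4 kWh
Total energy = 1.44 + 0.5516 + 82.88 + 4.109 + 172.4 = 261.4 kWh
Cost = 261.4 kWh × $0.202 = $52.81 ≈ $53

$53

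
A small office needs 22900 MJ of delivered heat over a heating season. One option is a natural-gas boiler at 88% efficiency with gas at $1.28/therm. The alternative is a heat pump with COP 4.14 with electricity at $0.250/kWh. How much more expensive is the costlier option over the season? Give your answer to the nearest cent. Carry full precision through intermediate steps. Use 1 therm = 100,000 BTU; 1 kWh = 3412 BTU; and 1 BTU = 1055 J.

$68.44

Heat load = 22900 MJ = 22,900,000,000 J / 1055 = 21,706,161 BTU
Gas: input = 21,706,161 / 0.88 = 24,666,092 BTU = 246.7 therm → 246.7 × $1.28 = $315.73
Heat pump: 21,706,161 BTU / 3412 = 6,362 kWh heat; / 4.14 = 1,537 kWh in → × $0.250 = $384.16
Difference = |$315.73 − $384.16| = $68.44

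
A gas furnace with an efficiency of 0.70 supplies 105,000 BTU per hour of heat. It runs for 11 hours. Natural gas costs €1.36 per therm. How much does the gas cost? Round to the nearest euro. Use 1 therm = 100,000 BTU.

Heat delivered = 105,000 BTU/h × 11 h = 1,155,000 BTU
Gas input = 1,155,000 / 0.70 = 1,650,000 BTU
= 1,650,000 / 100,000 = 16.5 therm
Cost = 16.5 × €1.36/therm = €22.44 ≈ €22

€22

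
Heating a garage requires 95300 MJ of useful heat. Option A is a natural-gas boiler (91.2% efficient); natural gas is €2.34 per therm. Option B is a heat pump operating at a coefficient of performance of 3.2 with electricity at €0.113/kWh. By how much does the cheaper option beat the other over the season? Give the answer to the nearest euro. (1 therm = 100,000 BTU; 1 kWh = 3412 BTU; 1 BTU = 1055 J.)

€1383

Heat load = 95300 MJ = 95,300,000,000 J / 1055 = 90,331,754 BTU
Gas: input = 90,331,754 / 0.912 = 99,047,975 BTU = 990.5 therm → 990.5 × €2.34 = €2,317.72
Heat pump: 90,331,754 BTU / 3412 = 26,470 kWh heat; / 3.2 = 8,273 kWh in → × €0.113 = €934.89
Difference = |€2,317.72 − €934.89| = €1,382.83 ≈ €1383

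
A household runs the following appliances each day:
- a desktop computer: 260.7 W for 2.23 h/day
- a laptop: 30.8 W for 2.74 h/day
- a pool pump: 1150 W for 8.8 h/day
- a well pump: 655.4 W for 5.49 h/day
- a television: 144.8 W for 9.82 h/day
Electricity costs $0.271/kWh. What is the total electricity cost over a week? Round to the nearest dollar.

$30

desktop computer: 260.7 W × 2.23 h × 7 d = 4,070 Wh = 4.07 kWh
laptop: 30.8 W × 2.74 h × 7 d = 591 Wh = 0.5907 kWh
pool pump: 1150 W × 8.8 h × 7 d = 70,840 Wh = 70.84 kWh
well pump: 655.4 W × 5.49 h × 7 d = 25,187 Wh = 25.19 kWh
television: 144.8 W × 9.82 h × 7 d = 9,954 Wh = 9.954 kWh
Total energy = 4.07 + 0.5907 + 70.84 + 25.19 + 9.954 = 110.6 kWh
Cost = 110.6 kWh × $0.271 = $29.98 ≈ $30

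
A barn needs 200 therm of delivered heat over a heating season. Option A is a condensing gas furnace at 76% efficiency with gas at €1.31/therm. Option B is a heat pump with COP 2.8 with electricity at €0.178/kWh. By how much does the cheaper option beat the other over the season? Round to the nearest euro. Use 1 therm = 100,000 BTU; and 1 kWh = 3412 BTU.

€28

Heat load = 200 therm × 100,000 = 20,000,000 BTU
Gas: input = 20,000,000 / 0.760 = 26,315,789 BTU = 263.2 therm → 263.2 × €1.31 = €344.74
Heat pump: 20,000,000 BTU / 3412 = 5,862 kWh heat; / 2.8 = 2,093 kWh in → × €0.178 = €372.63
Difference = |€344.74 − €372.63| = €27.90 ≈ €28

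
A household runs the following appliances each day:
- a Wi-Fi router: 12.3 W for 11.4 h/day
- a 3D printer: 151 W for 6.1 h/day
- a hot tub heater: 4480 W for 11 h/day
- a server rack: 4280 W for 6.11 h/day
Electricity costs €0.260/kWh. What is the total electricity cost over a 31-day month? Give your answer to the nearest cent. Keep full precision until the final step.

€616.53

Wi-Fi router: 12.3 W × 11.4 h × 31 d = 4,347 Wh = 4.347 kWh
3D printer: 151 W × 6.1 h × 31 d = 28,554 Wh = 28.55 kWh
hot tub heater: 4480 W × 11 h × 31 d = 1,527,680 Wh = 1,528 kWh
server rack: 4280 W × 6.11 h × 31 d = 810,675 Wh = 810.7 kWh
Total energy = 4.347 + 28.55 + 1,528 + 810.7 = 2,371 kWh
Cost = 2,371 kWh × €0.260 = €616.53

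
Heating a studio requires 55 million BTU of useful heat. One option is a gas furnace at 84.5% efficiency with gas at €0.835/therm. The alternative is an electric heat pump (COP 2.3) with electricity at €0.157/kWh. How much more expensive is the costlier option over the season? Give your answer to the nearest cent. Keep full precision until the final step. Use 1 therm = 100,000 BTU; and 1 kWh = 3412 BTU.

€556.85

Heat load = 55 × 10⁶ BTU = 55,000,000 BTU
Gas: input = 55,000,000 / 0.845 = 65,088,757 BTU = 650.9 therm → 650.9 × €0.835 = €543.49
Heat pump: 55,000,000 BTU / 3412 = 16,120 kWh heat; / 2.3 = 7,009 kWh in → × €0.157 = €1,100.34
Difference = |€543.49 − €1,100.34| = €556.85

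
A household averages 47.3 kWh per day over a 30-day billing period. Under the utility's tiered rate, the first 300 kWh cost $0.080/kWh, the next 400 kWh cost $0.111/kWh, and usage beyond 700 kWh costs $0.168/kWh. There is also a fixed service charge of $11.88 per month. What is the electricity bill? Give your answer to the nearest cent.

$201.07

Usage = 47.3 kWh/day × 30 days = 1419 kWh
First 300 kWh × $0.080 = $24.00
Next 400 kWh × $0.111 = $44.40
Remaining 719 kWh × $0.168 = $120.79
Energy charge = $189.19; + service $11.88 = $201.07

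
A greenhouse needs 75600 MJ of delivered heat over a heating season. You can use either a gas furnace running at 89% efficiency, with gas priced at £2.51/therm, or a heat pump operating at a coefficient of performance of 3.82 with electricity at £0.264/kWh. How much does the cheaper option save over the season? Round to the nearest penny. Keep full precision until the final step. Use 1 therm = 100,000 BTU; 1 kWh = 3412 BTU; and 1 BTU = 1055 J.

£569.49

Heat load = 75600 MJ = 75,600,000,000 J / 1055 = 71,658,768 BTU
Gas: input = 71,658,768 / 0.89 = 80,515,469 BTU = 805.2 therm → 805.2 × £2.51 = £2,020.94
Heat pump: 71,658,768 BTU / 3412 = 21,000 kWh heat; / 3.82 = 5,498 kWh in → × £0.264 = £1,451.45
Difference = |£2,020.94 − £1,451.45| = £569.49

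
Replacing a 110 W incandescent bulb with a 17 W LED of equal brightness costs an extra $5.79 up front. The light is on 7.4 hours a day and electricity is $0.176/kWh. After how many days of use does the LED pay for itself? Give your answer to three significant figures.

47.8 days

Power saved = 110 − 17 = 93 W
Daily energy saved = 93 W × 7.4 h = 688.2 Wh = 0.6882 kWh
Daily savings = 0.6882 × $0.176 = $0.1211
Payback = $5.79 / $0.1211 per day = 47.8 days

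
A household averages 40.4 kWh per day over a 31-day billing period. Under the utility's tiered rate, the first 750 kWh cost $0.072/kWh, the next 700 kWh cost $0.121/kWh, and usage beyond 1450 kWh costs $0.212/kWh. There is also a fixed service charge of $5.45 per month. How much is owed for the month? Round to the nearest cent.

$120.24

Usage = 40.4 kWh/day × 31 days = 1252.4 kWh
First 750 kWh × $0.072 = $54.00
Next 502.4 kWh × $0.121 = $60.79
Remaining tier: 0 kWh (not reached)
Energy charge = $114.79; + service $5.45 = $120.24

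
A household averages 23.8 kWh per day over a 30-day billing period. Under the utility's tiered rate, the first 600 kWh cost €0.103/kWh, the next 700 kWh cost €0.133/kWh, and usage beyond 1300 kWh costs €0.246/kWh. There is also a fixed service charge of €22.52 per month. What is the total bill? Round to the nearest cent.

Usage = 23.8 kWh/day × 30 days = 714 kWh
First 600 kWh × €0.103 = €61.80
Next 114 kWh × €0.133 = €15.16
Remaining tier: 0 kWh (not reached)
Energy charge = €76.96; + service €22.52 = €99.48

€99.48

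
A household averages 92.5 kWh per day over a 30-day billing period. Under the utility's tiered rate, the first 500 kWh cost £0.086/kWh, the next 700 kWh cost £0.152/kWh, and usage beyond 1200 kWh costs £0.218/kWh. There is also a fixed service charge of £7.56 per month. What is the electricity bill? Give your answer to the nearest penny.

Usage = 92.5 kWh/day × 30 days = 2775 kWh
First 500 kWh × £0.086 = £43.00
Next 700 kWh × £0.152 = £106.40
Remaining 1575 kWh × £0.218 = £343.35
Energy charge = £492.75; + service £7.56 = £500.31

£500.31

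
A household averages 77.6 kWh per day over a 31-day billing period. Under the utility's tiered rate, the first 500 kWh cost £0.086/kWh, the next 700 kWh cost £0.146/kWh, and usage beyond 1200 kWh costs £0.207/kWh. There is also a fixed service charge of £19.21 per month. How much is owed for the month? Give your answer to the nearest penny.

Usage = 77.6 kWh/day × 31 days = 2405.6 kWh
First 500 kWh × £0.086 = £43.00
Next 700 kWh × £0.146 = £102.20
Remaining 1205.6 kWh × £0.207 = £249.56
Energy charge = £394.76; + service £19.21 = £413.97

£413.97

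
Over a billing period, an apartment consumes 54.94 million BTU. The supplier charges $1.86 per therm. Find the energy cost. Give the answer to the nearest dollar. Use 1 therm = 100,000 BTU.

$1022

54.94 million BTU × (10 therm/million BTU) = 549.4 therm
Cost = 549.4 therm × $1.86/therm = $1,021.88 ≈ $1022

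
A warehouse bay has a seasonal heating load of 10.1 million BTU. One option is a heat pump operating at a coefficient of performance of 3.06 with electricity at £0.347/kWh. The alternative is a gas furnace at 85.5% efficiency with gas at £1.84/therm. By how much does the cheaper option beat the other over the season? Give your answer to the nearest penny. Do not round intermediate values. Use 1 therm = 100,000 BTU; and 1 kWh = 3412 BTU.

Heat load = 10.1 × 10⁶ BTU = 10,100,000 BTU
Gas: input = 10,100,000 / 0.855 = 11,812,865 BTU = 118.1 therm → 118.1 × £1.84 = £217.36
Heat pump: 10,100,000 BTU / 3412 = 2,960 kWh heat; / 3.06 = 967.4 kWh in → × £0.347 = £335.68
Difference = |£217.36 − £335.68| = £118.32

£118.32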